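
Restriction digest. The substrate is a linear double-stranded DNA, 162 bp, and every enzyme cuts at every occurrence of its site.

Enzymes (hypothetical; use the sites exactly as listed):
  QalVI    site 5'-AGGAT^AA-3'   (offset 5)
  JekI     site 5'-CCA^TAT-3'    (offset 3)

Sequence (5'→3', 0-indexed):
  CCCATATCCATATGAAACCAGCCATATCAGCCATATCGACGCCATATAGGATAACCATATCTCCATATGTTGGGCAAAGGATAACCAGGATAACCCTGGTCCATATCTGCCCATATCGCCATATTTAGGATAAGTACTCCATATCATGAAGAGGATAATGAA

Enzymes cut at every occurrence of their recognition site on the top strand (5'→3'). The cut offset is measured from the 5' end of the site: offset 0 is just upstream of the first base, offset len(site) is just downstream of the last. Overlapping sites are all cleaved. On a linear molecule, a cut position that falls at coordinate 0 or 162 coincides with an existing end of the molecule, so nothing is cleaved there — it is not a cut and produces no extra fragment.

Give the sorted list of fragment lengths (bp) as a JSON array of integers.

Site scan:
  QalVI AGGATAA/5: at [47, 77, 86, 126, 151] ⇒ [52, 82, 91, 131, 156]
  JekI CCATAT/3: at [1, 7, 21, 30, 41, 54, 62, 100, 110, 118, 138] ⇒ [4, 10, 24, 33, 44, 57, 65, 103, 113, 121, 141]

All cut coordinates (distinct, sorted): [4, 10, 24, 33, 44, 52, 57, 65, 82, 91, 103, 113, 121, 131, 141, 156]

Fragment lengths:
  [0,4): 4 bp
  [4,10): 6 bp
  [10,24): 14 bp
  [24,33): 9 bp
  [33,44): 11 bp
  [44,52): 8 bp
  [52,57): 5 bp
  [57,65): 8 bp
  [65,82): 17 bp
  [82,91): 9 bp
  [91,103): 12 bp
  [103,113): 10 bp
  [113,121): 8 bp
  [121,131): 10 bp
  [131,141): 10 bp
  [141,156): 15 bp
  [156,162): 6 bp

[4,5,6,6,8,8,8,9,9,10,10,10,11,12,14,15,17]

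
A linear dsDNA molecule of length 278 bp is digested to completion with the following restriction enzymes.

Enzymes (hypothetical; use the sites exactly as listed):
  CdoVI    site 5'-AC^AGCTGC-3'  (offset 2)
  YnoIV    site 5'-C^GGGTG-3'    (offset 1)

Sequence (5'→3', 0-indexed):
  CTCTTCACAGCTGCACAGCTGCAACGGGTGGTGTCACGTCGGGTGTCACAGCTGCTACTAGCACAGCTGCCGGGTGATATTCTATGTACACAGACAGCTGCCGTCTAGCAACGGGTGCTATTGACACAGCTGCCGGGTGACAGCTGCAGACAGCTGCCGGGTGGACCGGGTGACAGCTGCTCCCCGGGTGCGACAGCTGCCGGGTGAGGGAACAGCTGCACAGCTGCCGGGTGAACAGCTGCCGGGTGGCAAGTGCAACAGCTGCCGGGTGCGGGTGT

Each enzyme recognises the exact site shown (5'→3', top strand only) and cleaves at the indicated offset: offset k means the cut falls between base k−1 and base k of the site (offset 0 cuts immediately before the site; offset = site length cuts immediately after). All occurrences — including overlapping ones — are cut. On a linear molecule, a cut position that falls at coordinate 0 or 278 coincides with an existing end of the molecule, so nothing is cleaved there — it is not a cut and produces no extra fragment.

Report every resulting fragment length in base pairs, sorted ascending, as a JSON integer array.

Site scan:
  CdoVI ACAGCTGC/2: at [6, 14, 47, 62, 93, 125, 139, 149, 172, 192, 211, 219, 234, 257] ⇒ [8, 16, 49, 64, 95, 127, 141, 151, 174, 194, 213, 221, 236, 259]
  YnoIV CGGGTG/1: at [24, 39, 70, 111, 133, 157, 166, 184, 200, 227, 242, 265, 271] ⇒ [25, 40, 71, 112, 134, 158, 167, 185, 201, 228, 243, 266, 272]

All cut coordinates (distinct, sorted): [8, 16, 25, 40, 49, 64, 71, 95, 112, 127, 134, 141, 151, 158, 167, 174, 185, 194, 201, 213, 221, 228, 236, 243, 259, 266, 272]

Fragment lengths:
  [0,8): 8 bp
  [8,16): 8 bp
  [16,25): 9 bp
  [25,40): 15 bp
  [40,49): 9 bp
  [49,64): 15 bp
  [64,71): 7 bp
  [71,95): 24 bp
  [95,112): 17 bp
  [112,127): 15 bp
  [127,134): 7 bp
  [134,141): 7 bp
  [141,151): 10 bp
  [151,158): 7 bp
  [158,167): 9 bp
  [167,174): 7 bp
  [174,185): 11 bp
  [185,194): 9 bp
  [194,201): 7 bp
  [201,213): 12 bp
  [213,221): 8 bp
  [221,228): 7 bp
  [228,236): 8 bp
  [236,243): 7 bp
  [243,259): 16 bp
  [259,266): 7 bp
  [266,272): 6 bp
  [272,278): 6 bp

[6,6,7,7,7,7,7,7,7,7,7,8,8,8,8,9,9,9,9,10,11,12,15,15,15,16,17,24]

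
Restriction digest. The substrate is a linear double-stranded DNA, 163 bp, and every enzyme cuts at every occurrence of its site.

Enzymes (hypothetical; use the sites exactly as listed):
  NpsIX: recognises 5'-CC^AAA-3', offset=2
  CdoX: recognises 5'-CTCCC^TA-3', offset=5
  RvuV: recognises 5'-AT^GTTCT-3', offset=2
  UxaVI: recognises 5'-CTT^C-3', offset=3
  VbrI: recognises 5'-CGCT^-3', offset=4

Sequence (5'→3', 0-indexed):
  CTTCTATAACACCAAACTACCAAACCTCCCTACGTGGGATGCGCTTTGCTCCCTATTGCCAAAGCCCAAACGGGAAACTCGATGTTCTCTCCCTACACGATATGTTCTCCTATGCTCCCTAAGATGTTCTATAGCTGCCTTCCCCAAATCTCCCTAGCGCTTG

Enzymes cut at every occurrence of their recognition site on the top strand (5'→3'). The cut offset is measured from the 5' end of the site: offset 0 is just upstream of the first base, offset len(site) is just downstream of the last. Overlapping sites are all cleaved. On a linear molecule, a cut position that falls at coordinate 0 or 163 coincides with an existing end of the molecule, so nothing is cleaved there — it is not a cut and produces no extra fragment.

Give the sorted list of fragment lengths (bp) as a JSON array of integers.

[2,3,4,6,7,7,7,8,8,9,9,10,10,10,15,16,16,16]

Site scan:
  NpsIX CCAAA/2: at [11, 19, 58, 65, 143] ⇒ [13, 21, 60, 67, 145]
  CdoX CTCCCTA/5: at [25, 48, 88, 114, 149] ⇒ [30, 53, 93, 119, 154]
  RvuV ATGTTCT/2: at [81, 101, 123] ⇒ [83, 103, 125]
  UxaVI CTTC/3: at [0, 138] ⇒ [3, 141]
  VbrI CGCT/4: at [41, 157] ⇒ [45, 161]

Pooled cuts: [3, 13, 21, 30, 45, 53, 60, 67, 83, 93, 103, 119, 125, 141, 145, 154, 161]

Fragments:
  [0,3): 3 bp
  [3,13): 10 bp
  [13,21): 8 bp
  [21,30): 9 bp
  [30,45): 15 bp
  [45,53): 8 bp
  [53,60): 7 bp
  [60,67): 7 bp
  [67,83): 16 bp
  [83,93): 10 bp
  [93,103): 10 bp
  [103,119): 16 bp
  [119,125): 6 bp
  [125,141): 16 bp
  [141,145): 4 bp
  [145,154): 9 bp
  [154,161): 7 bp
  [161,163): 2 bp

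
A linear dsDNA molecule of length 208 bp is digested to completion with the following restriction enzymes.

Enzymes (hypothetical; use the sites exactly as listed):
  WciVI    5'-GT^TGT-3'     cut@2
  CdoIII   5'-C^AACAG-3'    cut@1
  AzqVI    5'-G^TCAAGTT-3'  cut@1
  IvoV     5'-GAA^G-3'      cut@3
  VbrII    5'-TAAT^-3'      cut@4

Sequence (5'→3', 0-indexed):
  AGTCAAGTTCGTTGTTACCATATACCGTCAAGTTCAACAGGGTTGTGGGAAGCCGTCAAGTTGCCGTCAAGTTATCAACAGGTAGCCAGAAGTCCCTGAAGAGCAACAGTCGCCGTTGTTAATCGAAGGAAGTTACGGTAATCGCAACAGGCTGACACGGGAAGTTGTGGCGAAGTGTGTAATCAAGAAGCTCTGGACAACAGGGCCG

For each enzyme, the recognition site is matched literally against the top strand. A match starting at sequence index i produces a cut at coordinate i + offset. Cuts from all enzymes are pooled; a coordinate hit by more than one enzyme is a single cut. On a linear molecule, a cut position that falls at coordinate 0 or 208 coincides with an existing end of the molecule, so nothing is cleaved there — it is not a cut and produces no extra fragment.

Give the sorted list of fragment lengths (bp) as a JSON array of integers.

Site scan:
  WciVI GTTGT/2: at [10, 41, 114, 163] ⇒ [12, 43, 116, 165]
  CdoIII CAACAG/1: at [34, 75, 103, 144, 197] ⇒ [35, 76, 104, 145, 198]
  AzqVI GTCAAGTT/1: at [1, 26, 54, 65] ⇒ [2, 27, 55, 66]
  IvoV GAAG/3: at [48, 88, 97, 124, 128, 160, 171, 186] ⇒ [51, 91, 100, 127, 131, 163, 174, 189]
  VbrII TAAT/4: at [119, 138, 179] ⇒ [123, 142, 183]

Pooled cuts: [2, 12, 27, 35, 43, 51, 55, 66, 76, 91, 100, 104, 116, 123, 127, 131, 142, 145, 163, 165, 174, 183, 189, 198]

Fragment lengths:
  [0,2): 2 bp
  [2,12): 10 bp
  [12,27): 15 bp
  [27,35): 8 bp
  [35,43): 8 bp
  [43,51): 8 bp
  [51,55): 4 bp
  [55,66): 11 bp
  [66,76): 10 bp
  [76,91): 15 bp
  [91,100): 9 bp
  [100,104): 4 bp
  [104,116): 12 bp
  [116,123): 7 bp
  [123,127): 4 bp
  [127,131): 4 bp
  [131,142): 11 bp
  [142,145): 3 bp
  [145,163): 18 bp
  [163,165): 2 bp
  [165,174): 9 bp
  [174,183): 9 bp
  [183,189): 6 bp
  [189,198): 9 bp
  [198,208): 10 bp

[2,2,3,4,4,4,4,6,7,8,8,8,9,9,9,9,10,10,10,11,11,12,15,15,18]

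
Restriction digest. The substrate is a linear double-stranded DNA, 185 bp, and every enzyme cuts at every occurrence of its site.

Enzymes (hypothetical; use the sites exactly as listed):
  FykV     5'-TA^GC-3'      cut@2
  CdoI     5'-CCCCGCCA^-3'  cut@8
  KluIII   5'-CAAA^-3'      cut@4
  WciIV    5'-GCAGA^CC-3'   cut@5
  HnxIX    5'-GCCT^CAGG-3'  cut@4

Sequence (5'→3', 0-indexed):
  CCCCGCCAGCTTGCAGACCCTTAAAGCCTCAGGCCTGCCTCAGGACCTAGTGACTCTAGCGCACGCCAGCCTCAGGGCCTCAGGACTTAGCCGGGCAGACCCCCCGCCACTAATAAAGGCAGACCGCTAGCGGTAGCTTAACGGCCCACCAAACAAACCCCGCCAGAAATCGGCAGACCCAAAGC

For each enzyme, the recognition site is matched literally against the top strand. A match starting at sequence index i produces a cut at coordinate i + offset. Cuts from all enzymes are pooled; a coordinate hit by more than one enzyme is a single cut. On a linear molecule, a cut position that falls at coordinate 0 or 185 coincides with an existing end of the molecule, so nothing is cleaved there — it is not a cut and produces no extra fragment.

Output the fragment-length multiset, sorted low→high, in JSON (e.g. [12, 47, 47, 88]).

[2,4,6,6,6,8,8,8,9,9,10,10,11,12,12,14,14,18,18]

Scan for sites:
  FykV TAGC/2: at [56, 87, 127, 133] ⇒ [58, 89, 129, 135]
  CdoI CCCCGCCA/8: at [0, 101, 157] ⇒ [8, 109, 165]
  KluIII CAAA/4: at [149, 153, 179] ⇒ [153, 157, 183]
  WciIV GCAGACC/5: at [12, 94, 118, 172] ⇒ [17, 99, 123, 177]
  HnxIX GCCTCAGG/4: at [25, 36, 68, 76] ⇒ [29, 40, 72, 80]

All cut coordinates (distinct, sorted): [8, 17, 29, 40, 58, 72, 80, 89, 99, 109, 123, 129, 135, 153, 157, 165, 177, 183]

Fragment lengths:
  [0,8): 8 bp
  [8,17): 9 bp
  [17,29): 12 bp
  [29,40): 11 bp
  [40,58): 18 bp
  [58,72): 14 bp
  [72,80): 8 bp
  [80,89): 9 bp
  [89,99): 10 bp
  [99,109): 10 bp
  [109,123): 14 bp
  [123,129): 6 bp
  [129,135): 6 bp
  [135,153): 18 bp
  [153,157): 4 bp
  [157,165): 8 bp
  [165,177): 12 bp
  [177,183): 6 bp
  [183,185): 2 bp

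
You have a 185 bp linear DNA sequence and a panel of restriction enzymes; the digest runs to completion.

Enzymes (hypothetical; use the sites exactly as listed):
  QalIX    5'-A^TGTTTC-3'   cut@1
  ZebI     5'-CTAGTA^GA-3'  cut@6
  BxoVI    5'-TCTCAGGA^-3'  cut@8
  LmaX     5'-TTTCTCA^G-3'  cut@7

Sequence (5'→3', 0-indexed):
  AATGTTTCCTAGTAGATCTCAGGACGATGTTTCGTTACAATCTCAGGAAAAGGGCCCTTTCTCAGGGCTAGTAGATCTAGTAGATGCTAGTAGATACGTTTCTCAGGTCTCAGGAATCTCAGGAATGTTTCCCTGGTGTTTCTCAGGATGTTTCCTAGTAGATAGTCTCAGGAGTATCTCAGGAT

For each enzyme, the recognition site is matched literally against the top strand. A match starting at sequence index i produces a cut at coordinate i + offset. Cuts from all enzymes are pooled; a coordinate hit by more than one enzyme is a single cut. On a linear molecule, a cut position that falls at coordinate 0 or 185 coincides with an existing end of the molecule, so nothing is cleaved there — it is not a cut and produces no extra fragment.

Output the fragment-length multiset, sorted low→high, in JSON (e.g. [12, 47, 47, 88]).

Site scan:
  QalIX ATGTTTC/1: at [1, 26, 124, 147] ⇒ [2, 27, 125, 148]
  ZebI CTAGTAGA/6: at [8, 67, 76, 86, 154] ⇒ [14, 73, 82, 92, 160]
  BxoVI TCTCAGGA/8: at [16, 40, 107, 116, 140, 165, 176] ⇒ [24, 48, 115, 124, 148, 173, 184]
  LmaX TTTCTCAG/7: at [57, 98, 138] ⇒ [64, 105, 145]

Pooled cuts: [2, 14, 24, 27, 48, 64, 73, 82, 92, 105, 115, 124, 125, 145, 148, 160, 173, 184]

Fragment lengths:
  [0,2): 2 bp
  [2,14): 12 bp
  [14,24): 10 bp
  [24,27): 3 bp
  [27,48): 21 bp
  [48,64): 16 bp
  [64,73): 9 bp
  [73,82): 9 bp
  [82,92): 10 bp
  [92,105): 13 bp
  [105,115): 10 bp
  [115,124): 9 bp
  [124,125): 1 bp
  [125,145): 20 bp
  [145,148): 3 bp
  [148,160): 12 bp
  [160,173): 13 bp
  [173,184): 11 bp
  [184,185): 1 bp

[1,1,2,3,3,9,9,9,10,10,10,11,12,12,13,13,16,20,21]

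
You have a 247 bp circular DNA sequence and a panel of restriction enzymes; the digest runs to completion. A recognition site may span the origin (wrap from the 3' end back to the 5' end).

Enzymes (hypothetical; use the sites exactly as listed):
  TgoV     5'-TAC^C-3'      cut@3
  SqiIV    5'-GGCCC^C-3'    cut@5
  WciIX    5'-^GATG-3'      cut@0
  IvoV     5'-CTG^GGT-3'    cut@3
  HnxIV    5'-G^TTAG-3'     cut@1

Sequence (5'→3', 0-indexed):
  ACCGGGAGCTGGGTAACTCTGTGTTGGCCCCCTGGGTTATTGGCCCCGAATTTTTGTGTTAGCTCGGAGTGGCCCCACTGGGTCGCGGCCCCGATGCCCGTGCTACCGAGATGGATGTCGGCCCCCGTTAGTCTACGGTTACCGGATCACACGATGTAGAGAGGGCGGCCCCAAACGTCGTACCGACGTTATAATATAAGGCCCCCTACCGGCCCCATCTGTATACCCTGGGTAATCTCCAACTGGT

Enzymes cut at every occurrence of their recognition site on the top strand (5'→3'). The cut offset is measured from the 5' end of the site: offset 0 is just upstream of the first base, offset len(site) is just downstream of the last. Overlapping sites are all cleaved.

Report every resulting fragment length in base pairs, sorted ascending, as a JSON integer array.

Per-enzyme occurrences:
  TgoV TACC/3: at [103, 139, 180, 206, 223, 246] ⇒ [2, 106, 142, 183, 209, 226]
  SqiIV GGCCCC/5: at [25, 41, 70, 86, 119, 166, 199, 210] ⇒ [30, 46, 75, 91, 124, 171, 204, 215]
  WciIX GATG/0: at [92, 109, 113, 152] ⇒ [92, 109, 113, 152]
  IvoV CTGGGT/3: at [8, 31, 77, 227] ⇒ [11, 34, 80, 230]
  HnxIV GTTAG/1: at [57, 126] ⇒ [58, 127]

Pooled cuts: [2, 11, 30, 34, 46, 58, 75, 80, 91, 92, 106, 109, 113, 124, 127, 142, 152, 171, 183, 204, 209, 215, 226, 230]

Fragments:
  2→11: 9 bp
  11→30: 19 bp
  30→34: 4 bp
  34→46: 12 bp
  46→58: 12 bp
  58→75: 17 bp
  75→80: 5 bp
  80→91: 11 bp
  91→92: 1 bp
  92→106: 14 bp
  106→109: 3 bp
  109→113: 4 bp
  113→124: 11 bp
  124→127: 3 bp
  127→142: 15 bp
  142→152: 10 bp
  152→171: 19 bp
  171→183: 12 bp
  183→204: 21 bp
  204→209: 5 bp
  209→215: 6 bp
  215→226: 11 bp
  226→230: 4 bp
  230→2 (wrap): 247-230+2 = 19 bp

[1,3,3,4,4,4,5,5,6,9,10,11,11,11,12,12,12,14,15,17,19,19,19,21]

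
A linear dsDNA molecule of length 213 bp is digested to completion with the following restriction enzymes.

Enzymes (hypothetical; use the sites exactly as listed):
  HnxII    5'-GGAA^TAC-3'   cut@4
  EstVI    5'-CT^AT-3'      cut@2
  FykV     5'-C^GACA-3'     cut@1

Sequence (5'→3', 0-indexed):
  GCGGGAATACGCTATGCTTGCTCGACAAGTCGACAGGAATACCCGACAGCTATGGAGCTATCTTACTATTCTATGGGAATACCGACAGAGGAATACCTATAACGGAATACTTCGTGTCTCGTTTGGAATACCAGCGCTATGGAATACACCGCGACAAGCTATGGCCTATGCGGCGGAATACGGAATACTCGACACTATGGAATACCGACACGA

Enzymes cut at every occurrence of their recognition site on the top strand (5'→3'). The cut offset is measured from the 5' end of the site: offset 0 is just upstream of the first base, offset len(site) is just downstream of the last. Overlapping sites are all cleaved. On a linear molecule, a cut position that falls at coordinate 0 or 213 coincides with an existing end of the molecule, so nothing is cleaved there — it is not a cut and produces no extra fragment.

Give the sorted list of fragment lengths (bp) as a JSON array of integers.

Scan for sites:
  HnxII GGAATAC/4: at [3, 35, 75, 89, 103, 124, 140, 174, 181, 198] ⇒ [7, 39, 79, 93, 107, 128, 144, 178, 185, 202]
  EstVI CTAT/2: at [11, 49, 57, 65, 70, 96, 136, 158, 165, 194] ⇒ [13, 51, 59, 67, 72, 98, 138, 160, 167, 196]
  FykV CGACA/1: at [22, 30, 43, 82, 151, 189, 205] ⇒ [23, 31, 44, 83, 152, 190, 206]

Pooled cuts: [7, 13, 23, 31, 39, 44, 51, 59, 67, 72, 79, 83, 93, 98, 107, 128, 138, 144, 152, 160, 167, 178, 185, 190, 196, 202, 206]

Fragments:
  [0,7): 7 bp
  [7,13): 6 bp
  [13,23): 10 bp
  [23,31): 8 bp
  [31,39): 8 bp
  [39,44): 5 bp
  [44,51): 7 bp
  [51,59): 8 bp
  [59,67): 8 bp
  [67,72): 5 bp
  [72,79): 7 bp
  [79,83): 4 bp
  [83,93): 10 bp
  [93,98): 5 bp
  [98,107): 9 bp
  [107,128): 21 bp
  [128,138): 10 bp
  [138,144): 6 bp
  [144,152): 8 bp
  [152,160): 8 bp
  [160,167): 7 bp
  [167,178): 11 bp
  [178,185): 7 bp
  [185,190): 5 bp
  [190,196): 6 bp
  [196,202): 6 bp
  [202,206): 4 bp
  [206,213): 7 bp

[4,4,5,5,5,5,6,6,6,6,7,7,7,7,7,7,8,8,8,8,8,8,9,10,10,10,11,21]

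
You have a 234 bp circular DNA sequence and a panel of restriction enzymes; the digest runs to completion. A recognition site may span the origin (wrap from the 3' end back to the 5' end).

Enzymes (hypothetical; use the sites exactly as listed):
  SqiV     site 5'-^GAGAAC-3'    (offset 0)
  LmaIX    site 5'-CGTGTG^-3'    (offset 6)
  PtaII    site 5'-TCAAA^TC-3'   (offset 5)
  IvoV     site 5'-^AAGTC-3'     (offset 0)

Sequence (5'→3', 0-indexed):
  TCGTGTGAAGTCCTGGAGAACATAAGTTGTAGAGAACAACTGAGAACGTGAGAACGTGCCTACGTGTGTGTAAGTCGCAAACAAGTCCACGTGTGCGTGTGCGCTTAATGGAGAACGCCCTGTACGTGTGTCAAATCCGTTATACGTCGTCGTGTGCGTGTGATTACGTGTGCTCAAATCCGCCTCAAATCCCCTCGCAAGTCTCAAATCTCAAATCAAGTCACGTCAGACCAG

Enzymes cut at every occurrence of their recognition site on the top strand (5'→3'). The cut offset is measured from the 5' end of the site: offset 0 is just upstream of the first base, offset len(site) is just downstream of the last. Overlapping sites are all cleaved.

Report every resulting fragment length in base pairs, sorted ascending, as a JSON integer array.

[2,3,5,6,6,6,7,8,8,9,9,10,10,10,11,11,13,16,19,20,21,24]

Scan for sites:
  SqiV (GAGAAC, off=0): starts [15, 31, 41, 49, 110] → cuts [15, 31, 41, 49, 110]
  LmaIX (CGTGTG, off=6): starts [1, 62, 89, 95, 124, 150, 156, 166] → cuts [7, 68, 95, 101, 130, 156, 162, 172]
  PtaII (TCAAATC, off=5): starts [130, 173, 184, 203, 210] → cuts [135, 178, 189, 208, 215]
  IvoV (AAGTC, off=0): starts [7, 71, 82, 198, 217] → cuts [7, 71, 82, 198, 217]

Pooled cuts: [7, 15, 31, 41, 49, 68, 71, 82, 95, 101, 110, 130, 135, 156, 162, 172, 178, 189, 198, 208, 215, 217]

Fragment lengths:
  7→15: 8 bp
  15→31: 16 bp
  31→41: 10 bp
  41→49: 8 bp
  49→68: 19 bp
  68→71: 3 bp
  71→82: 11 bp
  82→95: 13 bp
  95→101: 6 bp
  101→110: 9 bp
  110→130: 20 bp
  130→135: 5 bp
  135→156: 21 bp
  156→162: 6 bp
  162→172: 10 bp
  172→178: 6 bp
  178→189: 11 bp
  189→198: 9 bp
  198→208: 10 bp
  208→215: 7 bp
  215→217: 2 bp
  217→7 (wrap): 234-217+7 = 24 bp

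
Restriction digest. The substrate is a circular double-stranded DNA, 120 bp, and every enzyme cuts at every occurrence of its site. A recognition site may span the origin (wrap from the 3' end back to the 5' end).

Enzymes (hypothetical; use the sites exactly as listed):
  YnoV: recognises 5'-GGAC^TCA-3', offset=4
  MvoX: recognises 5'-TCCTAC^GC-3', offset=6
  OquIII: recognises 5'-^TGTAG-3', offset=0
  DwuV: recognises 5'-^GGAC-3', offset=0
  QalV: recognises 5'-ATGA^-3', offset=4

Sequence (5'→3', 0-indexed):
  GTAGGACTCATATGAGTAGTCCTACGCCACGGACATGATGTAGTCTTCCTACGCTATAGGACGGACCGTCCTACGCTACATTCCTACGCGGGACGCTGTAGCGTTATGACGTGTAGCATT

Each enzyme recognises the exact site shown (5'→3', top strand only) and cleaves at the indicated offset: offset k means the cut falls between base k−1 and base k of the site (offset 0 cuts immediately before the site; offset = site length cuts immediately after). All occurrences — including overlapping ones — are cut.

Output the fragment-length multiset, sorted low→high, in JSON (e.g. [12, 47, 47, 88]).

Scan for sites:
  YnoV GGACTCA/4: at [3] ⇒ [7]
  MvoX TCCTACGC/6: at [19, 46, 68, 81] ⇒ [25, 52, 74, 87]
  OquIII TGTAG/0: at [38, 96, 111, 119] ⇒ [38, 96, 111, 119]
  DwuV GGAC/0: at [3, 30, 58, 62, 90] ⇒ [3, 30, 58, 62, 90]
  QalV ATGA/4: at [11, 34, 105] ⇒ [15, 38, 109]

All cut coordinates (distinct, sorted): [3, 7, 15, 25, 30, 38, 52, 58, 62, 74, 87, 90, 96, 109, 111, 119]

Fragment lengths:
  3→7: 4 bp
  7→15: 8 bp
  15→25: 10 bp
  25→30: 5 bp
  30→38: 8 bp
  38→52: 14 bp
  52→58: 6 bp
  58→62: 4 bp
  62→74: 12 bp
  74→87: 13 bp
  87→90: 3 bp
  90→96: 6 bp
  96→109: 13 bp
  109→111: 2 bp
  111→119: 8 bp
  119→3 (wrap): 120-119+3 = 4 bp

[2,3,4,4,4,5,6,6,8,8,8,10,12,13,13,14]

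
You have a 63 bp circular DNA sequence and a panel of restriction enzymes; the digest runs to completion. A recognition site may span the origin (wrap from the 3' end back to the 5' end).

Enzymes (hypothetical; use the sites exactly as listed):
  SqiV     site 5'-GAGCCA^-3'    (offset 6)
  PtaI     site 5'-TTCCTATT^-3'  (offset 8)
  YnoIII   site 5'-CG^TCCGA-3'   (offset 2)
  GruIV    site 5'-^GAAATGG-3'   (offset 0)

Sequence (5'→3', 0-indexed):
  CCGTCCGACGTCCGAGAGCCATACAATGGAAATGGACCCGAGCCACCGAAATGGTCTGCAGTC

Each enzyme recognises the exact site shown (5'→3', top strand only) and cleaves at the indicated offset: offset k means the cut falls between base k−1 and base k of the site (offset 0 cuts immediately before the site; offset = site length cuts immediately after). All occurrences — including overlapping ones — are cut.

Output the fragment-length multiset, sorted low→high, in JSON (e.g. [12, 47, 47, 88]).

Scan for sites:
  SqiV (GAGCCA, off=6): starts [15, 39] → cuts [21, 45]
  PtaI (TTCCTATT, off=8): no sites
  YnoIII (CGTCCGA, off=2): starts [1, 8] → cuts [3, 10]
  GruIV (GAAATGG, off=0): starts [28, 47] → cuts [28, 47]

All cut coordinates (distinct, sorted): [3, 10, 21, 28, 45, 47]

Fragment lengths:
  3→10: 7 bp
  10→21: 11 bp
  21→28: 7 bp
  28→45: 17 bp
  45→47: 2 bp
  47→3 (wrap): 63-47+3 = 19 bp

[2,7,7,11,17,19]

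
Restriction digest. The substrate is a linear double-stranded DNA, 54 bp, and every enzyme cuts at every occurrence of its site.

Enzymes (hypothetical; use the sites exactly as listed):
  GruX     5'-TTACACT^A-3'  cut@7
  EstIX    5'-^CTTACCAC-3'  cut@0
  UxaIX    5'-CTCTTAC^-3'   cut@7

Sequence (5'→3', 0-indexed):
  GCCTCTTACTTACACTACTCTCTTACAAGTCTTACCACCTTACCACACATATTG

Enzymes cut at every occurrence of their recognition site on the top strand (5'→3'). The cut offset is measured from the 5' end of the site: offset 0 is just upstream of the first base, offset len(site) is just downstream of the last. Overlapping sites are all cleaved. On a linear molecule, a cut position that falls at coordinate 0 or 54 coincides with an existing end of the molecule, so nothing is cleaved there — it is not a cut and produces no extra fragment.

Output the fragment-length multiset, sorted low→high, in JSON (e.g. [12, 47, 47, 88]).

[4,7,8,9,10,16]

Site scan:
  GruX TTACACTA/7: at [9] ⇒ [16]
  EstIX CTTACCAC/0: at [30, 38] ⇒ [30, 38]
  UxaIX CTCTTAC/7: at [2, 19] ⇒ [9, 26]

Pooled cuts: [9, 16, 26, 30, 38]

Fragment lengths:
  [0,9): 9 bp
  [9,16): 7 bp
  [16,26): 10 bp
  [26,30): 4 bp
  [30,38): 8 bp
  [38,54): 16 bp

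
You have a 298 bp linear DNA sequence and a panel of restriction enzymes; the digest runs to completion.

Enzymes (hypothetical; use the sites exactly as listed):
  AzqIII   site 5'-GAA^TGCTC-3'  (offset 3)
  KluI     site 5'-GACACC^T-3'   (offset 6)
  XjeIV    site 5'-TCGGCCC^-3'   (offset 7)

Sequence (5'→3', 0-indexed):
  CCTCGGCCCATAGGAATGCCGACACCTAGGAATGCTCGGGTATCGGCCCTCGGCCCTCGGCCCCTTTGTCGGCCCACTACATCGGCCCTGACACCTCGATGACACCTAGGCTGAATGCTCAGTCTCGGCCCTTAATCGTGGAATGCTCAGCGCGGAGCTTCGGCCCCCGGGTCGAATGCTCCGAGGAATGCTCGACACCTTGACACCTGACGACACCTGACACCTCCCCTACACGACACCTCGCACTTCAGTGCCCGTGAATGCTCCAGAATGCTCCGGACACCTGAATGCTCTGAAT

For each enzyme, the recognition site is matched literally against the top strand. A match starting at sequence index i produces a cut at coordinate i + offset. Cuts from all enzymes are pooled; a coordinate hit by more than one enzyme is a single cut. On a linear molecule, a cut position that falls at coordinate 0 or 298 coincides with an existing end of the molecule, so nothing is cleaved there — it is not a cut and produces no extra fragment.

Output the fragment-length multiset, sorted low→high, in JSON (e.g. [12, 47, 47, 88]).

Scan for sites:
  AzqIII GAATGCTC/3: at [29, 112, 140, 173, 185, 258, 268, 285] ⇒ [32, 115, 143, 176, 188, 261, 271, 288]
  KluI GACACCT/6: at [20, 89, 100, 193, 201, 211, 218, 234, 278] ⇒ [26, 95, 106, 199, 207, 217, 224, 240, 284]
  XjeIV TCGGCCC/7: at [2, 42, 49, 56, 68, 81, 124, 159] ⇒ [9, 49, 56, 63, 75, 88, 131, 166]

Pooled cuts: [9, 26, 32, 49, 56, 63, 75, 88, 95, 106, 115, 131, 143, 166, 176, 188, 199, 207, 217, 224, 240, 261, 271, 284, 288]

Fragments:
  [0,9): 9 bp
  [9,26): 17 bp
  [26,32): 6 bp
  [32,49): 17 bp
  [49,56): 7 bp
  [56,63): 7 bp
  [63,75): 12 bp
  [75,88): 13 bp
  [88,95): 7 bp
  [95,106): 11 bp
  [106,115): 9 bp
  [115,131): 16 bp
  [131,143): 12 bp
  [143,166): 23 bp
  [166,176): 10 bp
  [176,188): 12 bp
  [188,199): 11 bp
  [199,207): 8 bp
  [207,217): 10 bp
  [217,224): 7 bp
  [224,240): 16 bp
  [240,261): 21 bp
  [261,271): 10 bp
  [271,284): 13 bp
  [284,288): 4 bp
  [288,298): 10 bp

[4,6,7,7,7,7,8,9,9,10,10,10,10,11,11,12,12,12,13,13,16,16,17,17,21,23]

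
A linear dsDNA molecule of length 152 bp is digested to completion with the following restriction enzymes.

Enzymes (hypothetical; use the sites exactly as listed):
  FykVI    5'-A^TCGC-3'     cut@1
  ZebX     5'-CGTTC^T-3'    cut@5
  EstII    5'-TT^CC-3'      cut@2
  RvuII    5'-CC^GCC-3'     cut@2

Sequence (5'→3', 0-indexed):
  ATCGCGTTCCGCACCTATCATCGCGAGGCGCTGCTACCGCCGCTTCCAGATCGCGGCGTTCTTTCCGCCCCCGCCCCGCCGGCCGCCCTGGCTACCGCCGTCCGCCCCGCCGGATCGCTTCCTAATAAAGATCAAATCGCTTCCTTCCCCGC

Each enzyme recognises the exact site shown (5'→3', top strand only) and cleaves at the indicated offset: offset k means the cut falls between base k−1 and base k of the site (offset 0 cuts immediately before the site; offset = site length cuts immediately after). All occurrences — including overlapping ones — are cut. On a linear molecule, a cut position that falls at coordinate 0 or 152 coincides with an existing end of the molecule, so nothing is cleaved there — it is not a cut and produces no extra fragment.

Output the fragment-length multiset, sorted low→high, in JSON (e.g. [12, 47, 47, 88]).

[1,2,3,4,5,5,5,6,6,6,6,6,7,7,7,7,11,12,12,16,18]

Per-enzyme occurrences:
  FykVI ATCGC/1: at [0, 19, 49, 113, 135] ⇒ [1, 20, 50, 114, 136]
  ZebX CGTTCT/5: at [56] ⇒ [61]
  EstII TTCC/2: at [6, 43, 62, 118, 140, 144] ⇒ [8, 45, 64, 120, 142, 146]
  RvuII CCGCC/2: at [36, 64, 70, 75, 82, 94, 101, 106] ⇒ [38, 66, 72, 77, 84, 96, 103, 108]

Pooled cuts: [1, 8, 20, 38, 45, 50, 61, 64, 66, 72, 77, 84, 96, 103, 108, 114, 120, 136, 142, 146]

Fragments:
  [0,1): 1 bp
  [1,8): 7 bp
  [8,20): 12 bp
  [20,38): 18 bp
  [38,45): 7 bp
  [45,50): 5 bp
  [50,61): 11 bp
  [61,64): 3 bp
  [64,66): 2 bp
  [66,72): 6 bp
  [72,77): 5 bp
  [77,84): 7 bp
  [84,96): 12 bp
  [96,103): 7 bp
  [103,108): 5 bp
  [108,114): 6 bp
  [114,120): 6 bp
  [120,136): 16 bp
  [136,142): 6 bp
  [142,146): 4 bp
  [146,152): 6 bp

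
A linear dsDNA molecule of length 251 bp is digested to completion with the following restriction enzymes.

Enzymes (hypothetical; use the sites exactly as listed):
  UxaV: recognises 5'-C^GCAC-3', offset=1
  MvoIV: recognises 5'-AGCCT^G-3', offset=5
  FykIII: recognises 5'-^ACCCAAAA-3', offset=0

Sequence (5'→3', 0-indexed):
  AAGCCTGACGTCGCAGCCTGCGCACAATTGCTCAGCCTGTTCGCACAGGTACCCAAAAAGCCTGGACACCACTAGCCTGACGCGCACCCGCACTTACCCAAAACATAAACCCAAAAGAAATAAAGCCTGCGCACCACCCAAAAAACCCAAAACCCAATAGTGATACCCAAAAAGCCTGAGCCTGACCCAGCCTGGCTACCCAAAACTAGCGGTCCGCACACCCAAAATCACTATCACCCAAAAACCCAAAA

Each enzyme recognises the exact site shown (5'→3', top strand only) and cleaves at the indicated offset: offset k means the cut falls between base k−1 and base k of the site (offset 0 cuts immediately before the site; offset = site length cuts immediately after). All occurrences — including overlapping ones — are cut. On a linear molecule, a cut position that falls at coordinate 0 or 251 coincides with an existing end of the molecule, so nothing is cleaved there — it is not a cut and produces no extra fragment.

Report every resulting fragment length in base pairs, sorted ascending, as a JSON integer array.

[2,2,4,4,4,5,5,6,6,6,6,8,8,8,9,10,13,13,13,13,15,16,17,18,20,20]

Per-enzyme occurrences:
  UxaV (CGCAC, off=1): starts [20, 41, 82, 88, 129, 214] → cuts [21, 42, 83, 89, 130, 215]
  MvoIV (AGCCTG, off=5): starts [1, 14, 33, 58, 73, 123, 172, 178, 188] → cuts [6, 19, 38, 63, 78, 128, 177, 183, 193]
  FykIII (ACCCAAAA, off=0): starts [50, 95, 108, 135, 144, 164, 197, 219, 235, 243] → cuts [50, 95, 108, 135, 144, 164, 197, 219, 235, 243]

Pooled cuts: [6, 19, 21, 38, 42, 50, 63, 78, 83, 89, 95, 108, 128, 130, 135, 144, 164, 177, 183, 193, 197, 215, 219, 235, 243]

Fragments:
  [0,6): 6 bp
  [6,19): 13 bp
  [19,21): 2 bp
  [21,38): 17 bp
  [38,42): 4 bp
  [42,50): 8 bp
  [50,63): 13 bp
  [63,78): 15 bp
  [78,83): 5 bp
  [83,89): 6 bp
  [89,95): 6 bp
  [95,108): 13 bp
  [108,128): 20 bp
  [128,130): 2 bp
  [130,135): 5 bp
  [135,144): 9 bp
  [144,164): 20 bp
  [164,177): 13 bp
  [177,183): 6 bp
  [183,193): 10 bp
  [193,197): 4 bp
  [197,215): 18 bp
  [215,219): 4 bp
  [219,235): 16 bp
  [235,243): 8 bp
  [243,251): 8 bp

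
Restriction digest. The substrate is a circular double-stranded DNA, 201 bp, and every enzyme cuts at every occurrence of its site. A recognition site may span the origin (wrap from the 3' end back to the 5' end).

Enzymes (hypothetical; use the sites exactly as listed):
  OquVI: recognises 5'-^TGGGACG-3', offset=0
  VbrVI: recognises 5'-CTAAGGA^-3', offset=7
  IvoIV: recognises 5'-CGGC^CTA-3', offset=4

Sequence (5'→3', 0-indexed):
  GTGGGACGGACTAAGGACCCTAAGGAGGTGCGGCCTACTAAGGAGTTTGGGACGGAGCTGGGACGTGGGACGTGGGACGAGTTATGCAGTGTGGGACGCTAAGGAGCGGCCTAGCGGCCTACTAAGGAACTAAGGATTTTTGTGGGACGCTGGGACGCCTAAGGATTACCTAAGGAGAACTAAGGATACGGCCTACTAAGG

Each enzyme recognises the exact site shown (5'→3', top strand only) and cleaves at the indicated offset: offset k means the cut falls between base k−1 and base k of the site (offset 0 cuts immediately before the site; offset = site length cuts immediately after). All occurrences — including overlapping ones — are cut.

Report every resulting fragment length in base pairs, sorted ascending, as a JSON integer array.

Site scan:
  OquVI TGGGACG/0: at [1, 47, 58, 65, 72, 91, 142, 150] ⇒ [1, 47, 58, 65, 72, 91, 142, 150]
  VbrVI CTAAGGA/7: at [10, 19, 37, 98, 121, 129, 158, 169, 179] ⇒ [17, 26, 44, 105, 128, 136, 165, 176, 186]
  IvoIV CGGCCTA/4: at [30, 106, 114, 188] ⇒ [34, 110, 118, 192]

All cut coordinates (distinct, sorted): [1, 17, 26, 34, 44, 47, 58, 65, 72, 91, 105, 110, 118, 128, 136, 142, 150, 165, 176, 186, 192]

Fragment lengths:
  1→17: 16 bp
  17→26: 9 bp
  26→34: 8 bp
  34→44: 10 bp
  44→47: 3 bp
  47→58: 11 bp
  58→65: 7 bp
  65→72: 7 bp
  72→91: 19 bp
  91→105: 14 bp
  105→110: 5 bp
  110→118: 8 bp
  118→128: 10 bp
  128→136: 8 bp
  136→142: 6 bp
  142→150: 8 bp
  150→165: 15 bp
  165→176: 11 bp
  176→186: 10 bp
  186→192: 6 bp
  192→1 (wrap): 201-192+1 = 10 bp

[3,5,6,6,7,7,8,8,8,8,9,10,10,10,10,11,11,14,15,16,19]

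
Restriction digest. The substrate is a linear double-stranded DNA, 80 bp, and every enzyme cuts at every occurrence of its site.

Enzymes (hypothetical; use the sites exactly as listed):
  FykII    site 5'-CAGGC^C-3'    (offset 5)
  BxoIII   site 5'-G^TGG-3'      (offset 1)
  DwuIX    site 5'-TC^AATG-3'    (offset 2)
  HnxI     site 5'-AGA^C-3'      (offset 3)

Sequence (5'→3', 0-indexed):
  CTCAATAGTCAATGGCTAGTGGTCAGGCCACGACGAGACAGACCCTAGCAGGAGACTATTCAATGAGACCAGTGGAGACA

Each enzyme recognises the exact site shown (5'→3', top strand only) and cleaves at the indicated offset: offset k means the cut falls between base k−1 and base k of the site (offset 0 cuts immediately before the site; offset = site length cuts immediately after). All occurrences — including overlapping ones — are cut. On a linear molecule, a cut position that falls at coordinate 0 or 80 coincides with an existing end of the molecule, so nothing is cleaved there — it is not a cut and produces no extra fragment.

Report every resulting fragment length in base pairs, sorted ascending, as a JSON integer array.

[2,4,4,6,6,7,9,9,10,10,13]

Site scan:
  FykII (CAGGCC, off=5): starts [23] → cuts [28]
  BxoIII (GTGG, off=1): starts [18, 71] → cuts [19, 72]
  DwuIX (TCAATG, off=2): starts [8, 59] → cuts [10, 61]
  HnxI (AGAC, off=3): starts [35, 39, 52, 65, 75] → cuts [38, 42, 55, 68, 78]

Pooled cuts: [10, 19, 28, 38, 42, 55, 61, 68, 72, 78]

Fragment lengths:
  [0,10): 10 bp
  [10,19): 9 bp
  [19,28): 9 bp
  [28,38): 10 bp
  [38,42): 4 bp
  [42,55): 13 bp
  [55,61): 6 bp
  [61,68): 7 bp
  [68,72): 4 bp
  [72,78): 6 bp
  [78,80): 2 bp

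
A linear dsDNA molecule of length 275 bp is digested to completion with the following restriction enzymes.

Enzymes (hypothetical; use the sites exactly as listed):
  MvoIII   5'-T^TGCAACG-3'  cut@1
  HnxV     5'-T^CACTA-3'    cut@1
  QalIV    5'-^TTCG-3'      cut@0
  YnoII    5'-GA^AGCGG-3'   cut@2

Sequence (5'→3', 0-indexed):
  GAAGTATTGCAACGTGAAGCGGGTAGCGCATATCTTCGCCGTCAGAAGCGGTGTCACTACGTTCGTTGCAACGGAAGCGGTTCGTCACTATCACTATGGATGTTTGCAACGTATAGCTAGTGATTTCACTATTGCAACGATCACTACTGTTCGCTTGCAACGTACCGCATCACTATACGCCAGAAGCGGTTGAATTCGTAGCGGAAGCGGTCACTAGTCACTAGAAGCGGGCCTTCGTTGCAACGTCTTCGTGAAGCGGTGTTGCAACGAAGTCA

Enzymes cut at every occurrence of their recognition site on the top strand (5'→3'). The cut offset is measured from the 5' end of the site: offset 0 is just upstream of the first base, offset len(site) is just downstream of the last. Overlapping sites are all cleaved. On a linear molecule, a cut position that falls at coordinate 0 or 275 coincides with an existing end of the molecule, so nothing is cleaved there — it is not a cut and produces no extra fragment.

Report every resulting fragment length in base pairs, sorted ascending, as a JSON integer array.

Site scan:
  MvoIII TTGCAACG/1: at [6, 65, 103, 131, 154, 237, 261] ⇒ [7, 66, 104, 132, 155, 238, 262]
  HnxV TCACTA/1: at [53, 84, 90, 125, 140, 169, 210, 217] ⇒ [54, 85, 91, 126, 141, 170, 211, 218]
  QalIV TTCG/0: at [34, 61, 80, 149, 194, 233, 247] ⇒ [34, 61, 80, 149, 194, 233, 247]
  YnoII GAAGCGG/2: at [15, 44, 73, 182, 203, 223, 252] ⇒ [17, 46, 75, 184, 205, 225, 254]

All cut coordinates (distinct, sorted): [7, 17, 34, 46, 54, 61, 66, 75, 80, 85, 91, 104, 126, 132, 141, 149, 155, 170, 184, 194, 205, 211, 218, 225, 233, 238, 247, 254, 262]

Fragment lengths:
  [0,7): 7 bp
  [7,17): 10 bp
  [17,34): 17 bp
  [34,46): 12 bp
  [46,54): 8 bp
  [54,61): 7 bp
  [61,66): 5 bp
  [66,75): 9 bp
  [75,80): 5 bp
  [80,85): 5 bp
  [85,91): 6 bp
  [91,104): 13 bp
  [104,126): 22 bp
  [126,132): 6 bp
  [132,141): 9 bp
  [141,149): 8 bp
  [149,155): 6 bp
  [155,170): 15 bp
  [170,184): 14 bp
  [184,194): 10 bp
  [194,205): 11 bp
  [205,211): 6 bp
  [211,218): 7 bp
  [218,225): 7 bp
  [225,233): 8 bp
  [233,238): 5 bp
  [238,247): 9 bp
  [247,254): 7 bp
  [254,262): 8 bp
  [262,275): 13 bp

[5,5,5,5,6,6,6,6,7,7,7,7,7,8,8,8,8,9,9,9,10,10,11,12,13,13,14,15,17,22]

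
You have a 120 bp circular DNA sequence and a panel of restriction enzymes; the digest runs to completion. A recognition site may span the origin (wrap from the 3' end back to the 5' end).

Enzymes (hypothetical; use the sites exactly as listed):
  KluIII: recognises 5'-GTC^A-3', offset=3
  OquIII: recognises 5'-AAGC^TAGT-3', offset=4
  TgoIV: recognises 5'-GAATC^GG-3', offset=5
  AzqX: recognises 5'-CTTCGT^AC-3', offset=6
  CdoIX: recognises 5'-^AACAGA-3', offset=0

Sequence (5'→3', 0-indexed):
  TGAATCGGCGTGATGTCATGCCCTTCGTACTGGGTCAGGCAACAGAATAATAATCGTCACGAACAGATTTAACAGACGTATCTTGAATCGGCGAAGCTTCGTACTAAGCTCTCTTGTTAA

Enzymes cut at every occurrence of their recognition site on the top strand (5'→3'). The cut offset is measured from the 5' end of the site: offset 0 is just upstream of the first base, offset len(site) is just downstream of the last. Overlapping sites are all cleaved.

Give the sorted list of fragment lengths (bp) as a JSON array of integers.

Site scan:
  KluIII GTCA/3: at [14, 33, 55] ⇒ [17, 36, 58]
  OquIII (AAGCTAGT, off=4): no sites
  TgoIV GAATCGG/5: at [1, 84] ⇒ [6, 89]
  AzqX CTTCGTAC/6: at [22, 96] ⇒ [28, 102]
  CdoIX AACAGA/0: at [40, 61, 70] ⇒ [40, 61, 70]

All cut coordinates (distinct, sorted): [6, 17, 28, 36, 40, 58, 61, 70, 89, 102]

Fragments:
  6→17: 11 bp
  17→28: 11 bp
  28→36: 8 bp
  36→40: 4 bp
  40→58: 18 bp
  58→61: 3 bp
  61→70: 9 bp
  70→89: 19 bp
  89→102: 13 bp
  102→6 (wrap): 120-102+6 = 24 bp

[3,4,8,9,11,11,13,18,19,24]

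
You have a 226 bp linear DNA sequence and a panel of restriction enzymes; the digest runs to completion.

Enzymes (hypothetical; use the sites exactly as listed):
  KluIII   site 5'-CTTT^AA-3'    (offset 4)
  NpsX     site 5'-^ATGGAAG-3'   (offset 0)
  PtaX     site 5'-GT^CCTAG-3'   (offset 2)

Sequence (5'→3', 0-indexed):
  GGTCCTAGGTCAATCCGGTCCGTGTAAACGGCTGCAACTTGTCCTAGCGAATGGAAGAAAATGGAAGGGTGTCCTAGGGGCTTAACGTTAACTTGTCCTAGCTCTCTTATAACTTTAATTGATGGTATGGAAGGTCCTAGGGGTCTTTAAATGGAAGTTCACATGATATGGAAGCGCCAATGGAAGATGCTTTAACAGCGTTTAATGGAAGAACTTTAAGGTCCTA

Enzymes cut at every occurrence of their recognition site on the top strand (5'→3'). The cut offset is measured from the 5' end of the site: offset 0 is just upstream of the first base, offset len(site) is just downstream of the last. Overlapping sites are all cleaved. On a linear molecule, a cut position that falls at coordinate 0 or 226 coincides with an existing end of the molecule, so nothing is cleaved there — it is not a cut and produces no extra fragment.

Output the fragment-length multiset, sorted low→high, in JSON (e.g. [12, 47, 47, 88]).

[2,3,8,9,9,10,10,11,12,12,13,13,14,17,20,24,39]

Site scan:
  KluIII (CTTTAA, off=4): starts [112, 144, 189, 213] → cuts [116, 148, 193, 217]
  NpsX (ATGGAAG, off=0): starts [50, 60, 126, 150, 167, 179, 204] → cuts [50, 60, 126, 150, 167, 179, 204]
  PtaX (GTCCTAG, off=2): starts [1, 40, 70, 94, 133] → cuts [3, 42, 72, 96, 135]

Pooled cuts: [3, 42, 50, 60, 72, 96, 116, 126, 135, 148, 150, 167, 179, 193, 204, 217]

Fragments:
  [0,3): 3 bp
  [3,42): 39 bp
  [42,50): 8 bp
  [50,60): 10 bp
  [60,72): 12 bp
  [72,96): 24 bp
  [96,116): 20 bp
  [116,126): 10 bp
  [126,135): 9 bp
  [135,148): 13 bp
  [148,150): 2 bp
  [150,167): 17 bp
  [167,179): 12 bp
  [179,193): 14 bp
  [193,204): 11 bp
  [204,217): 13 bp
  [217,226): 9 bp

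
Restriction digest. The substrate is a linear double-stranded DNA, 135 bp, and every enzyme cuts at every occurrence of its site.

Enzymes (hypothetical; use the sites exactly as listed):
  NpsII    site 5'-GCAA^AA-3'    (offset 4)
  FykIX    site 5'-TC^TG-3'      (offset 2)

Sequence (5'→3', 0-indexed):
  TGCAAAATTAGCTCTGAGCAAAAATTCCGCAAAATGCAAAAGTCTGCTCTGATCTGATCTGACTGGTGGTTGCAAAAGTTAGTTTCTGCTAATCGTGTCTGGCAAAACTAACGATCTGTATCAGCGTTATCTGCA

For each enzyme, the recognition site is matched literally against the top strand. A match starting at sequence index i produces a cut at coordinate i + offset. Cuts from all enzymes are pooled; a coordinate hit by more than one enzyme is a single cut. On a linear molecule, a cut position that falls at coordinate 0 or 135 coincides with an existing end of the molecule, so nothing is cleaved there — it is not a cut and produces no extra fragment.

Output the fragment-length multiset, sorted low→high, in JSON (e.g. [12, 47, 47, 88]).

Per-enzyme occurrences:
  NpsII (GCAAAA, off=4): starts [1, 17, 28, 35, 71, 101] → cuts [5, 21, 32, 39, 75, 105]
  FykIX (TCTG, off=2): starts [12, 42, 47, 52, 57, 84, 97, 114, 129] → cuts [14, 44, 49, 54, 59, 86, 99, 116, 131]

Pooled cuts: [5, 14, 21, 32, 39, 44, 49, 54, 59, 75, 86, 99, 105, 116, 131]

Fragment lengths:
  [0,5): 5 bp
  [5,14): 9 bp
  [14,21): 7 bp
  [21,32): 11 bp
  [32,39): 7 bp
  [39,44): 5 bp
  [44,49): 5 bp
  [49,54): 5 bp
  [54,59): 5 bp
  [59,75): 16 bp
  [75,86): 11 bp
  [86,99): 13 bp
  [99,105): 6 bp
  [105,116): 11 bp
  [116,131): 15 bp
  [131,135): 4 bp

[4,5,5,5,5,5,6,7,7,9,11,11,11,13,15,16]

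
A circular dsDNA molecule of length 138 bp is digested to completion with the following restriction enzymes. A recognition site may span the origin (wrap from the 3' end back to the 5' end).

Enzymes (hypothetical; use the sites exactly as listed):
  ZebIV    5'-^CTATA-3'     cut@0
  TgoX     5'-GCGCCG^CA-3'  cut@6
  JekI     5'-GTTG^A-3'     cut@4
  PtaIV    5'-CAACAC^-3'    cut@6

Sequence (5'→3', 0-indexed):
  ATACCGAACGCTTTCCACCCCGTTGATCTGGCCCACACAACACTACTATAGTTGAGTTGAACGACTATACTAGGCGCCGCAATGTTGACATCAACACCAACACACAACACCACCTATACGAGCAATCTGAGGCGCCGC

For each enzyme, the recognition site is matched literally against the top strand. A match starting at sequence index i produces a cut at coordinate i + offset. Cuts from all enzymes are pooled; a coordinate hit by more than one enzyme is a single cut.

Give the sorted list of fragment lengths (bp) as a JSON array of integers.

Site scan:
  ZebIV CTATA/0: at [45, 64, 113] ⇒ [45, 64, 113]
  TgoX GCGCCGCA/6: at [73, 131] ⇒ [79, 137]
  JekI GTTGA/4: at [21, 50, 55, 83] ⇒ [25, 54, 59, 87]
  PtaIV CAACAC/6: at [37, 91, 97, 104] ⇒ [43, 97, 103, 110]

All cut coordinates (distinct, sorted): [25, 43, 45, 54, 59, 64, 79, 87, 97, 103, 110, 113, 137]

Fragment lengths:
  25→43: 18 bp
  43→45: 2 bp
  45→54: 9 bp
  54→59: 5 bp
  59→64: 5 bp
  64→79: 15 bp
  79→87: 8 bp
  87→97: 10 bp
  97→103: 6 bp
  103→110: 7 bp
  110→113: 3 bp
  113→137: 24 bp
  137→25 (wrap): 138-137+25 = 26 bp

[2,3,5,5,6,7,8,9,10,15,18,24,26]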